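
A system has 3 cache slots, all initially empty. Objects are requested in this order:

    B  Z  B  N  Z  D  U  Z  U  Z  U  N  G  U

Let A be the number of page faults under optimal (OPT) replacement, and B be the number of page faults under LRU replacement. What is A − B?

Under OPT: F F . F . F F . . . . . F . → 6 faults.
Under LRU: F F . F . F F . . . . F F . → 7 faults.
A − B = 6 − 7 = -1.

-1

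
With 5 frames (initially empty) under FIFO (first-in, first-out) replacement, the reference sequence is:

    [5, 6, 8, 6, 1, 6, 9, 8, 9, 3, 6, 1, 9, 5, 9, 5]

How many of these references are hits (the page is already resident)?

5 → fault, frames (5)
6 → fault, frames (5 6)
8 → fault, frames (5 6 8)
6 → hit
1 → fault, frames (5 6 8 1)
6 → hit
9 → fault, frames (5 6 8 1 9)
8 → hit
9 → hit
3 → fault, evict 5, frames (6 8 1 9 3)
6 → hit
1 → hit
9 → hit
5 → fault, evict 6, frames (8 1 9 3 5)
9 → hit
5 → hit
Hits: 9.

9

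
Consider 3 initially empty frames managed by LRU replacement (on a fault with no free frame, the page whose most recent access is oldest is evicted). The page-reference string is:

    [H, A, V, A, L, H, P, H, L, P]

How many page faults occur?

H: fault, frames {H}
A: fault, frames {H,A}
V: fault, frames {H,A,V}
A: hit
L: fault, evict H, frames {V,A,L}
H: fault, evict V, frames {A,L,H}
P: fault, evict A, frames {L,H,P}
H: hit
L: hit
P: hit
Page faults: 6.

6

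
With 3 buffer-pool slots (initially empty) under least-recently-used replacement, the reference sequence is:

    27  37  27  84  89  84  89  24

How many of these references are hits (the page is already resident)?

27 → miss, frames {27}
37 → miss, frames {27,37}
27 → hit
84 → miss, frames {37,27,84}
89 → miss, evict 37, frames {27,84,89}
84 → hit
89 → hit
24 → miss, evict 27, frames {84,89,24}
Hits: 3.

3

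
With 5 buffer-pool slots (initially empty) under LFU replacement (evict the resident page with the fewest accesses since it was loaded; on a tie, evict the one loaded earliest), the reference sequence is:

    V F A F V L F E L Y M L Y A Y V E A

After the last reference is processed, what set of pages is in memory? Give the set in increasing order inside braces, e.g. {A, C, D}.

V -> fault, frames (V)
F -> fault, frames (V F)
A -> fault, frames (V F A)
F -> hit
V -> hit
L -> fault, frames (V F A L)
F -> hit
E -> fault, frames (V F A L E)
L -> hit
Y -> fault, evict A, frames (V F L E Y)
M -> fault, evict E, frames (V F L Y M)
L -> hit
Y -> hit
A -> fault, evict M, frames (V F L Y A)
Y -> hit
V -> hit
E -> fault, evict A, frames (V F L Y E)
A -> fault, evict E, frames (V F L Y A)

{A, F, L, V, Y}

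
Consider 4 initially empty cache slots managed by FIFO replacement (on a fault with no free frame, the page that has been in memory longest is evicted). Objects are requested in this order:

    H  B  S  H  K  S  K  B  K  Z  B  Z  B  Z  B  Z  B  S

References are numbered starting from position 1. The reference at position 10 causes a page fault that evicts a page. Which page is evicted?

pos 1: H → miss, frames [H]
pos 2: B → miss, frames [H, B]
pos 3: S → miss, frames [H, B, S]
pos 4: H → hit
pos 5: K → miss, frames [H, B, S, K]
pos 6: S → hit
pos 7: K → hit
pos 8: B → hit
pos 9: K → hit
pos 10: Z → miss, evict H, frames [B, S, K, Z]
At position 10, page H is evicted.

H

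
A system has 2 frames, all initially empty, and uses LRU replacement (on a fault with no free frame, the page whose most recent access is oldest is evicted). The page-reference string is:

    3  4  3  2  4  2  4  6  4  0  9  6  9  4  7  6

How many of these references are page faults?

3 -> miss, frames (3)
4 -> miss, frames (3 4)
3 -> hit
2 -> miss, evict 4, frames (3 2)
4 -> miss, evict 3, frames (2 4)
2 -> hit
4 -> hit
6 -> miss, evict 2, frames (4 6)
4 -> hit
0 -> miss, evict 6, frames (4 0)
9 -> miss, evict 4, frames (0 9)
6 -> miss, evict 0, frames (9 6)
9 -> hit
4 -> miss, evict 6, frames (9 4)
7 -> miss, evict 9, frames (4 7)
6 -> miss, evict 4, frames (7 6)
Page faults: 11.

11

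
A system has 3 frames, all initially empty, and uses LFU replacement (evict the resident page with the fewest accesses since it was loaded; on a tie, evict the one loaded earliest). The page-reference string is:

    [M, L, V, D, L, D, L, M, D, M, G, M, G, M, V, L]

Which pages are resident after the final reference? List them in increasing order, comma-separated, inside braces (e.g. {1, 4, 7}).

M: fault, frames (M)
L: fault, frames (M L)
V: fault, frames (M L V)
D: fault, evict M, frames (L V D)
L: hit
D: hit
L: hit
M: fault, evict V, frames (L D M)
D: hit
M: hit
G: fault, evict M, frames (L D G)
M: fault, evict G, frames (L D M)
G: fault, evict M, frames (L D G)
M: fault, evict G, frames (L D M)
V: fault, evict M, frames (L D V)
L: hit

{D, L, V}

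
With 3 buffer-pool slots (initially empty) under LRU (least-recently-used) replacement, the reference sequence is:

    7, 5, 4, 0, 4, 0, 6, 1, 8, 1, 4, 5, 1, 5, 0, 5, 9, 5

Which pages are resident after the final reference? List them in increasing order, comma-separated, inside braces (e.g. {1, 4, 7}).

7: fault, frames [7]
5: fault, frames [7, 5]
4: fault, frames [7, 5, 4]
0: fault, evict 7, frames [5, 4, 0]
4: hit
0: hit
6: fault, evict 5, frames [4, 0, 6]
1: fault, evict 4, frames [0, 6, 1]
8: fault, evict 0, frames [6, 1, 8]
1: hit
4: fault, evict 6, frames [8, 1, 4]
5: fault, evict 8, frames [1, 4, 5]
1: hit
5: hit
0: fault, evict 4, frames [1, 5, 0]
5: hit
9: fault, evict 1, frames [0, 5, 9]
5: hit

{0, 5, 9}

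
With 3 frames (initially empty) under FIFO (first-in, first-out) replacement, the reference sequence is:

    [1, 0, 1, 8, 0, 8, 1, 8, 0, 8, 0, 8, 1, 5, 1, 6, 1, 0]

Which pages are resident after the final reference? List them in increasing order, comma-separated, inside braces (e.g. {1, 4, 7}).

1: fault, frames [1]
0: fault, frames [1, 0]
1: hit
8: fault, frames [1, 0, 8]
0: hit
8: hit
1: hit
8: hit
0: hit
8: hit
0: hit
8: hit
1: hit
5: fault, evict 1, frames [0, 8, 5]
1: fault, evict 0, frames [8, 5, 1]
6: fault, evict 8, frames [5, 1, 6]
1: hit
0: fault, evict 5, frames [1, 6, 0]

{0, 1, 6}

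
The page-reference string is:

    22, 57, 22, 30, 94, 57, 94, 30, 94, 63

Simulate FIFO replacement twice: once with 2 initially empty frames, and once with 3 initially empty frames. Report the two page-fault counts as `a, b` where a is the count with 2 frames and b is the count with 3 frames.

8, 5

2 frames: F F . F F F . F F F → 8 faults.
3 frames: F F . F F . . . . F → 5 faults.
5 < 8: adding a frame reduced faults, as is typical.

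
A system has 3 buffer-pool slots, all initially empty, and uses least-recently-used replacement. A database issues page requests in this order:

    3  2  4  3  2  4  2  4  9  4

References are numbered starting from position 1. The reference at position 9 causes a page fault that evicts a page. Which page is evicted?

3

pos 1: 3 → fault, frames (3)
pos 2: 2 → fault, frames (3 2)
pos 3: 4 → fault, frames (3 2 4)
pos 4: 3 → hit
pos 5: 2 → hit
pos 6: 4 → hit
pos 7: 2 → hit
pos 8: 4 → hit
pos 9: 9 → fault, evict 3, frames (2 4 9)
At position 9, page 3 is evicted.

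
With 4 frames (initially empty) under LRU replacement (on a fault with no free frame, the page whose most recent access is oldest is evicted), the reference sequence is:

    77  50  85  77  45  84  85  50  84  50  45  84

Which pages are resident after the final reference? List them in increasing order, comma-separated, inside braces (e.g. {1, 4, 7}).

77 -> miss, frames [77]
50 -> miss, frames [77, 50]
85 -> miss, frames [77, 50, 85]
77 -> hit
45 -> miss, frames [50, 85, 77, 45]
84 -> miss, evict 50, frames [85, 77, 45, 84]
85 -> hit
50 -> miss, evict 77, frames [45, 84, 85, 50]
84 -> hit
50 -> hit
45 -> hit
84 -> hit

{45, 50, 84, 85}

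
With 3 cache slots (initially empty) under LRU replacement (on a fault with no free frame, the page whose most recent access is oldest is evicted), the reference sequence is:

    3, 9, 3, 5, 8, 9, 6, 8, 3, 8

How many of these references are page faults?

7

3: miss, frames [3]
9: miss, frames [3, 9]
3: hit
5: miss, frames [9, 3, 5]
8: miss, evict 9, frames [3, 5, 8]
9: miss, evict 3, frames [5, 8, 9]
6: miss, evict 5, frames [8, 9, 6]
8: hit
3: miss, evict 9, frames [6, 8, 3]
8: hit
Page faults: 7.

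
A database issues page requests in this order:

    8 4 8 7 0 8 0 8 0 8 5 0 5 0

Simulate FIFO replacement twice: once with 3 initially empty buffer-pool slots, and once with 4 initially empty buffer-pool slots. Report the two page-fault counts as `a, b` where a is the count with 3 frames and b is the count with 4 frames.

6, 5

3 frames: F F . F F F . . . . F . . . → 6 faults.
4 frames: F F . F F . . . . . F . . . → 5 faults.
5 < 6: adding a frame reduced faults, as is typical.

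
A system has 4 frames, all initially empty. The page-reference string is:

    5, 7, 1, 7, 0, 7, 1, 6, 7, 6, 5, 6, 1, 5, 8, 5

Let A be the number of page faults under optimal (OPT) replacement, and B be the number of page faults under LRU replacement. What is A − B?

Under OPT: F F F . F . . F . . . . . . F . → 6 faults.
Under LRU: F F F . F . . F . . F . . . F . → 7 faults.
A − B = 6 − 7 = -1.

-1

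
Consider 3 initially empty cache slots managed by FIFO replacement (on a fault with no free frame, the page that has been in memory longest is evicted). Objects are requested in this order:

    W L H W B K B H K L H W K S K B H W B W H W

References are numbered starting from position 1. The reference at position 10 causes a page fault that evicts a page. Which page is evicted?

H

pos 1: W → fault, frames [W]
pos 2: L → fault, frames [W, L]
pos 3: H → fault, frames [W, L, H]
pos 4: W → hit
pos 5: B → fault, evict W, frames [L, H, B]
pos 6: K → fault, evict L, frames [H, B, K]
pos 7: B → hit
pos 8: H → hit
pos 9: K → hit
pos 10: L → fault, evict H, frames [B, K, L]
At position 10, page H is evicted.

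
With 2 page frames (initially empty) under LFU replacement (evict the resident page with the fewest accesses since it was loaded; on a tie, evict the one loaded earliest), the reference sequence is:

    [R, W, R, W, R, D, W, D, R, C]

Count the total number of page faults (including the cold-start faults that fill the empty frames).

6

R: miss, frames (R)
W: miss, frames (R W)
R: hit
W: hit
R: hit
D: miss, evict W, frames (R D)
W: miss, evict D, frames (R W)
D: miss, evict W, frames (R D)
R: hit
C: miss, evict D, frames (R C)
Page faults: 6.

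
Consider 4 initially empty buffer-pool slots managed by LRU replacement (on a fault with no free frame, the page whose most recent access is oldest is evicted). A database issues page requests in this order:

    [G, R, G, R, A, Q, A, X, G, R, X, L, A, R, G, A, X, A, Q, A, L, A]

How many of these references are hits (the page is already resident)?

G → miss, frames {G}
R → miss, frames {G,R}
G → hit
R → hit
A → miss, frames {G,R,A}
Q → miss, frames {G,R,A,Q}
A → hit
X → miss, evict G, frames {R,Q,A,X}
G → miss, evict R, frames {Q,A,X,G}
R → miss, evict Q, frames {A,X,G,R}
X → hit
L → miss, evict A, frames {G,R,X,L}
A → miss, evict G, frames {R,X,L,A}
R → hit
G → miss, evict X, frames {L,A,R,G}
A → hit
X → miss, evict L, frames {R,G,A,X}
A → hit
Q → miss, evict R, frames {G,X,A,Q}
A → hit
L → miss, evict G, frames {X,Q,A,L}
A → hit
Hits: 9.

9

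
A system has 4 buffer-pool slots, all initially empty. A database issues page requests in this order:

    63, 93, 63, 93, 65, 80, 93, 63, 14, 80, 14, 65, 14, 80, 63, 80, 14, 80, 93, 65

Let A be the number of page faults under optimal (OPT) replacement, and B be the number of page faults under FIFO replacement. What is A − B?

Under OPT: F F . . F F . . F . . . . . . . . . F . → 6 faults.
Under FIFO: F F . . F F . . F . . . . . F . . . F F → 8 faults.
A − B = 6 − 8 = -2.

-2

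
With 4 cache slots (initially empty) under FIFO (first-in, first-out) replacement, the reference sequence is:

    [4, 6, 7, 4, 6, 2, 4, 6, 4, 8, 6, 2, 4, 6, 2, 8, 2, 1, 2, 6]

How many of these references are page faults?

4: fault, frames (4)
6: fault, frames (4 6)
7: fault, frames (4 6 7)
4: hit
6: hit
2: fault, frames (4 6 7 2)
4: hit
6: hit
4: hit
8: fault, evict 4, frames (6 7 2 8)
6: hit
2: hit
4: fault, evict 6, frames (7 2 8 4)
6: fault, evict 7, frames (2 8 4 6)
2: hit
8: hit
2: hit
1: fault, evict 2, frames (8 4 6 1)
2: fault, evict 8, frames (4 6 1 2)
6: hit
Page faults: 9.

9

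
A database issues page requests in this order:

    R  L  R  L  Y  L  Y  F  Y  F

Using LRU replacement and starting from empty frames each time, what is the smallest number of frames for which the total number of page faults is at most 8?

f=1: 10 faults
f=2: 4 faults
f=3: 4 faults
f=4: 4 faults
Smallest f with faults ≤ 8 is 2.

2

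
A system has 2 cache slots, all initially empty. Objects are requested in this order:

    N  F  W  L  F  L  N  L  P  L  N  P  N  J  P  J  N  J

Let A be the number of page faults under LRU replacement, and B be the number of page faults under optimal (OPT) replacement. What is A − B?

Under LRU: F F F F F . F . F . F F . F F . F . → 12 faults.
Under OPT: F F F F . . F . F . F . . F . . F . → 9 faults.
A − B = 12 − 9 = 3.

3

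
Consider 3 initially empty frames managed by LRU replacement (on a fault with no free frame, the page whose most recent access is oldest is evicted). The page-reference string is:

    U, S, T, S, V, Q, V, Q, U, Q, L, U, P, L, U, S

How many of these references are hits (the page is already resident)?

U → fault, frames {U}
S → fault, frames {U,S}
T → fault, frames {U,S,T}
S → hit
V → fault, evict U, frames {T,S,V}
Q → fault, evict T, frames {S,V,Q}
V → hit
Q → hit
U → fault, evict S, frames {V,Q,U}
Q → hit
L → fault, evict V, frames {U,Q,L}
U → hit
P → fault, evict Q, frames {L,U,P}
L → hit
U → hit
S → fault, evict P, frames {L,U,S}
Hits: 7.

7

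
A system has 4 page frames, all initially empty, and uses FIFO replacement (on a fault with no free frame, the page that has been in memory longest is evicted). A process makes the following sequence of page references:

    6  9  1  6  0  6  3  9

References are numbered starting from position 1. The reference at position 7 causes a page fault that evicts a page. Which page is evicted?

6

pos 1: 6 → fault, frames {6}
pos 2: 9 → fault, frames {6,9}
pos 3: 1 → fault, frames {6,9,1}
pos 4: 6 → hit
pos 5: 0 → fault, frames {6,9,1,0}
pos 6: 6 → hit
pos 7: 3 → fault, evict 6, frames {9,1,0,3}
At position 7, page 6 is evicted.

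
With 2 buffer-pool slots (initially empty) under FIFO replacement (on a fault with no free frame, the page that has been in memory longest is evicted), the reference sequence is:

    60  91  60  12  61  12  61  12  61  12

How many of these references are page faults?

4

60: miss, frames {60}
91: miss, frames {60,91}
60: hit
12: miss, evict 60, frames {91,12}
61: miss, evict 91, frames {12,61}
12: hit
61: hit
12: hit
61: hit
12: hit
Page faults: 4.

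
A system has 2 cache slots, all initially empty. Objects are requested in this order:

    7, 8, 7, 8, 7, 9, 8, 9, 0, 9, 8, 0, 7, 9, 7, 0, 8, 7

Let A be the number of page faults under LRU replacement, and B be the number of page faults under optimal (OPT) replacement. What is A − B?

3

Under LRU: F F . . . F F . F . F F F F . F F F → 12 faults.
Under OPT: F F . . . F . . F . F . F F . F F . → 9 faults.
A − B = 12 − 9 = 3.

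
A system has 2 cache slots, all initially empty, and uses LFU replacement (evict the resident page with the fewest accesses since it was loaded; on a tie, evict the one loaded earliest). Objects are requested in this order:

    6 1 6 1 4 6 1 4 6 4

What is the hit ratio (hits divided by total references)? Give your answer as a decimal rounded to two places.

0.30

6 → fault, frames {6}
1 → fault, frames {6,1}
6 → hit
1 → hit
4 → fault, evict 6, frames {1,4}
6 → fault, evict 4, frames {1,6}
1 → hit
4 → fault, evict 6, frames {1,4}
6 → fault, evict 4, frames {1,6}
4 → fault, evict 6, frames {1,4}
Hits: 3 of 10 references → 3/10 = 0.3000.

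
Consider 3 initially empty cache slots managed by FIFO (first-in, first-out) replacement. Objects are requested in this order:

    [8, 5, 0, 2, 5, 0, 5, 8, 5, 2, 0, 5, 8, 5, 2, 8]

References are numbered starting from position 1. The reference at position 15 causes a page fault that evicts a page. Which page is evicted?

pos 1: 8: fault, frames {8}
pos 2: 5: fault, frames {8,5}
pos 3: 0: fault, frames {8,5,0}
pos 4: 2: fault, evict 8, frames {5,0,2}
pos 5: 5: hit
pos 6: 0: hit
pos 7: 5: hit
pos 8: 8: fault, evict 5, frames {0,2,8}
pos 9: 5: fault, evict 0, frames {2,8,5}
pos 10: 2: hit
pos 11: 0: fault, evict 2, frames {8,5,0}
pos 12: 5: hit
pos 13: 8: hit
pos 14: 5: hit
pos 15: 2: fault, evict 8, frames {5,0,2}
At position 15, page 8 is evicted.

8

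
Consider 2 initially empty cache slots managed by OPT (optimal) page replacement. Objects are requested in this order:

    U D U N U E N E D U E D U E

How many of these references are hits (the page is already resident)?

U → miss, frames (U)
D → miss, frames (U D)
U → hit
N → miss, evict D, frames (U N)
U → hit
E → miss, evict U, frames (N E)
N → hit
E → hit
D → miss, evict N, frames (E D)
U → miss, evict D, frames (E U)
E → hit
D → miss, evict E, frames (U D)
U → hit
E → miss, evict D, frames (U E)
Hits: 6.

6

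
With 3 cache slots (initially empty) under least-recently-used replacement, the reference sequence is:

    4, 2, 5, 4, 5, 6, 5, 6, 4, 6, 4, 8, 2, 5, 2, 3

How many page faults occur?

8

4: miss, frames {4}
2: miss, frames {4,2}
5: miss, frames {4,2,5}
4: hit
5: hit
6: miss, evict 2, frames {4,5,6}
5: hit
6: hit
4: hit
6: hit
4: hit
8: miss, evict 5, frames {6,4,8}
2: miss, evict 6, frames {4,8,2}
5: miss, evict 4, frames {8,2,5}
2: hit
3: miss, evict 8, frames {5,2,3}
Page faults: 8.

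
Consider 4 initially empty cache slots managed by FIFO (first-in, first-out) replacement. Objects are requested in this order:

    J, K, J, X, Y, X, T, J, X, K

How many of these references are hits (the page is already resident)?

J -> miss, frames (J)
K -> miss, frames (J K)
J -> hit
X -> miss, frames (J K X)
Y -> miss, frames (J K X Y)
X -> hit
T -> miss, evict J, frames (K X Y T)
J -> miss, evict K, frames (X Y T J)
X -> hit
K -> miss, evict X, frames (Y T J K)
Hits: 3.

3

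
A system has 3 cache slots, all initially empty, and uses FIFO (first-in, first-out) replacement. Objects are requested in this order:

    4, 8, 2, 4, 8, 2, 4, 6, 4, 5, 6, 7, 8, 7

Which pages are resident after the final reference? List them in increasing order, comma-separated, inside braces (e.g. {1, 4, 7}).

{5, 7, 8}

4 -> fault, frames (4)
8 -> fault, frames (4 8)
2 -> fault, frames (4 8 2)
4 -> hit
8 -> hit
2 -> hit
4 -> hit
6 -> fault, evict 4, frames (8 2 6)
4 -> fault, evict 8, frames (2 6 4)
5 -> fault, evict 2, frames (6 4 5)
6 -> hit
7 -> fault, evict 6, frames (4 5 7)
8 -> fault, evict 4, frames (5 7 8)
7 -> hit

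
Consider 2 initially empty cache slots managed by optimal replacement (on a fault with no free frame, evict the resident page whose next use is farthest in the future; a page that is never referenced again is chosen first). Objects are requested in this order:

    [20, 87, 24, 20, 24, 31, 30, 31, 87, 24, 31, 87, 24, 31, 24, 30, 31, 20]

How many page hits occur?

7

20 → fault, frames [20]
87 → fault, frames [20, 87]
24 → fault, evict 87, frames [20, 24]
20 → hit
24 → hit
31 → fault, evict 20, frames [24, 31]
30 → fault, evict 24, frames [31, 30]
31 → hit
87 → fault, evict 30, frames [31, 87]
24 → fault, evict 87, frames [31, 24]
31 → hit
87 → fault, evict 31, frames [24, 87]
24 → hit
31 → fault, evict 87, frames [24, 31]
24 → hit
30 → fault, evict 24, frames [31, 30]
31 → hit
20 → fault, evict 30, frames [31, 20]
Hits: 7.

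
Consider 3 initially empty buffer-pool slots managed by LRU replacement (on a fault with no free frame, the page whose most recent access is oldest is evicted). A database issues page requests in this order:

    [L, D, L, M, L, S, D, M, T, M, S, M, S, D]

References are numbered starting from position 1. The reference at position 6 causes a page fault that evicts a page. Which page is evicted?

D

pos 1: L: fault, frames {L}
pos 2: D: fault, frames {L,D}
pos 3: L: hit
pos 4: M: fault, frames {D,L,M}
pos 5: L: hit
pos 6: S: fault, evict D, frames {M,L,S}
At position 6, page D is evicted.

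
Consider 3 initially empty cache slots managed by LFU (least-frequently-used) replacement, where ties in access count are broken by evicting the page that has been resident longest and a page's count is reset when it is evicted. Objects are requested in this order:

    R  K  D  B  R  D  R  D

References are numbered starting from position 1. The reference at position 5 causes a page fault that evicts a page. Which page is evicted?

pos 1: R → fault, frames [R]
pos 2: K → fault, frames [R, K]
pos 3: D → fault, frames [R, K, D]
pos 4: B → fault, evict R, frames [K, D, B]
pos 5: R → fault, evict K, frames [D, B, R]
At position 5, page K is evicted.

K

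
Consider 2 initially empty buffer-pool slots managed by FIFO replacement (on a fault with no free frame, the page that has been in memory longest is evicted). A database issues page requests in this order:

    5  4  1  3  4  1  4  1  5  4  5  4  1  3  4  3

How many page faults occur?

11

5 -> fault, frames {5}
4 -> fault, frames {5,4}
1 -> fault, evict 5, frames {4,1}
3 -> fault, evict 4, frames {1,3}
4 -> fault, evict 1, frames {3,4}
1 -> fault, evict 3, frames {4,1}
4 -> hit
1 -> hit
5 -> fault, evict 4, frames {1,5}
4 -> fault, evict 1, frames {5,4}
5 -> hit
4 -> hit
1 -> fault, evict 5, frames {4,1}
3 -> fault, evict 4, frames {1,3}
4 -> fault, evict 1, frames {3,4}
3 -> hit
Page faults: 11.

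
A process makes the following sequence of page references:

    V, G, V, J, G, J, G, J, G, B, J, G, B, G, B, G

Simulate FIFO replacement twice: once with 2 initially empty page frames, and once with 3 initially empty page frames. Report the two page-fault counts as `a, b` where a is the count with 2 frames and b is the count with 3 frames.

5, 4

2 frames: F F . F . . . . . F . F . . . . → 5 faults.
3 frames: F F . F . . . . . F . . . . . . → 4 faults.
4 < 5: adding a frame reduced faults, as is typical.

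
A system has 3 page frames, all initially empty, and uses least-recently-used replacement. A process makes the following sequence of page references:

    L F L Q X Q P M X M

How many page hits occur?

L -> fault, frames {L}
F -> fault, frames {L,F}
L -> hit
Q -> fault, frames {F,L,Q}
X -> fault, evict F, frames {L,Q,X}
Q -> hit
P -> fault, evict L, frames {X,Q,P}
M -> fault, evict X, frames {Q,P,M}
X -> fault, evict Q, frames {P,M,X}
M -> hit
Hits: 3.

3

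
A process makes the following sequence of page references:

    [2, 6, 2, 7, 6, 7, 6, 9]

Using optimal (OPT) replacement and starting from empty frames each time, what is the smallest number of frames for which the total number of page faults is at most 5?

f=1: 8 faults
f=2: 4 faults
f=3: 4 faults
f=4: 4 faults
Smallest f with faults ≤ 5 is 2.

2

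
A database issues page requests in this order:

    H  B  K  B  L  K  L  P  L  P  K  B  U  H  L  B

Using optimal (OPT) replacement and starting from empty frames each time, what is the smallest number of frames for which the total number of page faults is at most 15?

2

f=1: 16 faults
f=2: 10 faults
f=3: 8 faults
f=4: 7 faults
f=5: 6 faults
f=6: 6 faults
Smallest f with faults ≤ 15 is 2.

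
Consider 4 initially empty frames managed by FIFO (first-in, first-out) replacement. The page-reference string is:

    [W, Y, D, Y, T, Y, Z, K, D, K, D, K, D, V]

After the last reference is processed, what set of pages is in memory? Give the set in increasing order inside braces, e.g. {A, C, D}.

{K, T, V, Z}

W: fault, frames [W]
Y: fault, frames [W, Y]
D: fault, frames [W, Y, D]
Y: hit
T: fault, frames [W, Y, D, T]
Y: hit
Z: fault, evict W, frames [Y, D, T, Z]
K: fault, evict Y, frames [D, T, Z, K]
D: hit
K: hit
D: hit
K: hit
D: hit
V: fault, evict D, frames [T, Z, K, V]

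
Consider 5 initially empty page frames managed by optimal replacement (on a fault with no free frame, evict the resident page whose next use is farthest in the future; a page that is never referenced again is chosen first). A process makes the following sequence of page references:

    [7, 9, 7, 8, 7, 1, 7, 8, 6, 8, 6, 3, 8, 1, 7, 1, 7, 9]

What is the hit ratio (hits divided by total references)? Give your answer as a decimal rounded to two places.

7 -> miss, frames [7]
9 -> miss, frames [7, 9]
7 -> hit
8 -> miss, frames [7, 9, 8]
7 -> hit
1 -> miss, frames [7, 9, 8, 1]
7 -> hit
8 -> hit
6 -> miss, frames [7, 9, 8, 1, 6]
8 -> hit
6 -> hit
3 -> miss, evict 6, frames [7, 9, 8, 1, 3]
8 -> hit
1 -> hit
7 -> hit
1 -> hit
7 -> hit
9 -> hit
Hits: 12 of 18 references → 12/18 = 0.6667.

0.67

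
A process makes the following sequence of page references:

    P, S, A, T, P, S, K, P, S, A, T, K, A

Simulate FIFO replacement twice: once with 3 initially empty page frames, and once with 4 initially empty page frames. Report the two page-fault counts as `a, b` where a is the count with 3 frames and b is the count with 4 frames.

9, 10

3 frames: F F F F F F F . . F F . . → 9 faults.
4 frames: F F F F . . F F F F F F . → 10 faults.
10 > 9: adding a frame increased faults — Belady's anomaly.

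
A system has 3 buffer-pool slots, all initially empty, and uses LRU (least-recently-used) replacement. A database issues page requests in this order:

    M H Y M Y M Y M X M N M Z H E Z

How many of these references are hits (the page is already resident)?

8

M: miss, frames (M)
H: miss, frames (M H)
Y: miss, frames (M H Y)
M: hit
Y: hit
M: hit
Y: hit
M: hit
X: miss, evict H, frames (Y M X)
M: hit
N: miss, evict Y, frames (X M N)
M: hit
Z: miss, evict X, frames (N M Z)
H: miss, evict N, frames (M Z H)
E: miss, evict M, frames (Z H E)
Z: hit
Hits: 8.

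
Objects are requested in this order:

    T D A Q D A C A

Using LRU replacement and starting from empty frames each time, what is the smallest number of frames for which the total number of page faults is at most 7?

2

f=1: 8 faults
f=2: 7 faults
f=3: 5 faults
f=4: 5 faults
f=5: 5 faults
Smallest f with faults ≤ 7 is 2.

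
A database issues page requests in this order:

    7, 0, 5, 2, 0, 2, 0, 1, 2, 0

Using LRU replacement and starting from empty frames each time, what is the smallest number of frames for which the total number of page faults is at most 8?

f=1: 10 faults
f=2: 8 faults
f=3: 5 faults
f=4: 5 faults
f=5: 5 faults
Smallest f with faults ≤ 8 is 2.

2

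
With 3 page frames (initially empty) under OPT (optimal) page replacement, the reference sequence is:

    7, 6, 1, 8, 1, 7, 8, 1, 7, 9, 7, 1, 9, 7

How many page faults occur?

5

7: fault, frames [7]
6: fault, frames [7, 6]
1: fault, frames [7, 6, 1]
8: fault, evict 6, frames [7, 1, 8]
1: hit
7: hit
8: hit
1: hit
7: hit
9: fault, evict 8, frames [7, 1, 9]
7: hit
1: hit
9: hit
7: hit
Page faults: 5.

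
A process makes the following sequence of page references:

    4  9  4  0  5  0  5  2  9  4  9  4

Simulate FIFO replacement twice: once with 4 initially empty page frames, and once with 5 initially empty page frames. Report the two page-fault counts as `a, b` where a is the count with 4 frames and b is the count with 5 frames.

4 frames: F F . F F . . F . F F . → 7 faults.
5 frames: F F . F F . . F . . . . → 5 faults.
5 < 7: adding a frame reduced faults, as is typical.

7, 5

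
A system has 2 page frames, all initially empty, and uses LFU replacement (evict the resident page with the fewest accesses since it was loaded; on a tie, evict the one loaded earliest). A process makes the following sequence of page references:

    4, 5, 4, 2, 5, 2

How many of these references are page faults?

5

4 → miss, frames {4}
5 → miss, frames {4,5}
4 → hit
2 → miss, evict 5, frames {4,2}
5 → miss, evict 2, frames {4,5}
2 → miss, evict 5, frames {4,2}
Page faults: 5.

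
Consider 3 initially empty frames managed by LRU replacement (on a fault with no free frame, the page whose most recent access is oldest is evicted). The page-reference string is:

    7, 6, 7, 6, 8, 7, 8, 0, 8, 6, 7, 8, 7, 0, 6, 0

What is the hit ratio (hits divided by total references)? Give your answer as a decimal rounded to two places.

7: miss, frames [7]
6: miss, frames [7, 6]
7: hit
6: hit
8: miss, frames [7, 6, 8]
7: hit
8: hit
0: miss, evict 6, frames [7, 8, 0]
8: hit
6: miss, evict 7, frames [0, 8, 6]
7: miss, evict 0, frames [8, 6, 7]
8: hit
7: hit
0: miss, evict 6, frames [8, 7, 0]
6: miss, evict 8, frames [7, 0, 6]
0: hit
Hits: 8 of 16 references → 8/16 = 0.5000.

0.50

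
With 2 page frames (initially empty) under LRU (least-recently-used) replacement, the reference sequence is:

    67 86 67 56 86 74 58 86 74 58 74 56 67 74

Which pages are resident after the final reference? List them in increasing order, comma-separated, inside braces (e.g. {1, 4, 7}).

{67, 74}

67: fault, frames {67}
86: fault, frames {67,86}
67: hit
56: fault, evict 86, frames {67,56}
86: fault, evict 67, frames {56,86}
74: fault, evict 56, frames {86,74}
58: fault, evict 86, frames {74,58}
86: fault, evict 74, frames {58,86}
74: fault, evict 58, frames {86,74}
58: fault, evict 86, frames {74,58}
74: hit
56: fault, evict 58, frames {74,56}
67: fault, evict 74, frames {56,67}
74: fault, evict 56, frames {67,74}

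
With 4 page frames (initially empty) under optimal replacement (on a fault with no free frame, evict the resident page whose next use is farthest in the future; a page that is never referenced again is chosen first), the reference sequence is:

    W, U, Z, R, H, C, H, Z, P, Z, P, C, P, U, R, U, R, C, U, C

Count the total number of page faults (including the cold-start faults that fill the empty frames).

W -> fault, frames {W}
U -> fault, frames {W,U}
Z -> fault, frames {W,U,Z}
R -> fault, frames {W,U,Z,R}
H -> fault, evict W, frames {U,Z,R,H}
C -> fault, evict R, frames {U,Z,H,C}
H -> hit
Z -> hit
P -> fault, evict H, frames {U,Z,C,P}
Z -> hit
P -> hit
C -> hit
P -> hit
U -> hit
R -> fault, evict P, frames {U,Z,C,R}
U -> hit
R -> hit
C -> hit
U -> hit
C -> hit
Page faults: 8.

8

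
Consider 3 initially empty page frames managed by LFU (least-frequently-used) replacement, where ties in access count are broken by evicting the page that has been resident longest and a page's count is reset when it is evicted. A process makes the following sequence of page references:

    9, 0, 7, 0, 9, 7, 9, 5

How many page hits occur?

9: miss, frames [9]
0: miss, frames [9, 0]
7: miss, frames [9, 0, 7]
0: hit
9: hit
7: hit
9: hit
5: miss, evict 0, frames [9, 7, 5]
Hits: 4.

4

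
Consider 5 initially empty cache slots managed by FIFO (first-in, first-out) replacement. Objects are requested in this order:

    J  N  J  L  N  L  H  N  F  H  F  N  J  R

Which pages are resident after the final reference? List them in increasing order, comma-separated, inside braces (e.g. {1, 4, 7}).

{F, H, L, N, R}

J: miss, frames {J}
N: miss, frames {J,N}
J: hit
L: miss, frames {J,N,L}
N: hit
L: hit
H: miss, frames {J,N,L,H}
N: hit
F: miss, frames {J,N,L,H,F}
H: hit
F: hit
N: hit
J: hit
R: miss, evict J, frames {N,L,H,F,R}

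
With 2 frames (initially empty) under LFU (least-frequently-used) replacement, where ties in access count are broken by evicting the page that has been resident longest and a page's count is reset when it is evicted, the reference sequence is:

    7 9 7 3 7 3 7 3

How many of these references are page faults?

7 → miss, frames (7)
9 → miss, frames (7 9)
7 → hit
3 → miss, evict 9, frames (7 3)
7 → hit
3 → hit
7 → hit
3 → hit
Page faults: 3.

3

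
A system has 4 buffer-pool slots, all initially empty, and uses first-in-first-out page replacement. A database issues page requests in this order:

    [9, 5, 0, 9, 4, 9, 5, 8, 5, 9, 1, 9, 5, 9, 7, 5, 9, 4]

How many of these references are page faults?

9 → fault, frames {9}
5 → fault, frames {9,5}
0 → fault, frames {9,5,0}
9 → hit
4 → fault, frames {9,5,0,4}
9 → hit
5 → hit
8 → fault, evict 9, frames {5,0,4,8}
5 → hit
9 → fault, evict 5, frames {0,4,8,9}
1 → fault, evict 0, frames {4,8,9,1}
9 → hit
5 → fault, evict 4, frames {8,9,1,5}
9 → hit
7 → fault, evict 8, frames {9,1,5,7}
5 → hit
9 → hit
4 → fault, evict 9, frames {1,5,7,4}
Page faults: 10.

10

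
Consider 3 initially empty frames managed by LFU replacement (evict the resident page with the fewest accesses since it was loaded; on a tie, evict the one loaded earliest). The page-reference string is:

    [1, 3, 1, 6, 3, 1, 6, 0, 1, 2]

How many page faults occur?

1 -> fault, frames {1}
3 -> fault, frames {1,3}
1 -> hit
6 -> fault, frames {1,3,6}
3 -> hit
1 -> hit
6 -> hit
0 -> fault, evict 3, frames {1,6,0}
1 -> hit
2 -> fault, evict 0, frames {1,6,2}
Page faults: 5.

5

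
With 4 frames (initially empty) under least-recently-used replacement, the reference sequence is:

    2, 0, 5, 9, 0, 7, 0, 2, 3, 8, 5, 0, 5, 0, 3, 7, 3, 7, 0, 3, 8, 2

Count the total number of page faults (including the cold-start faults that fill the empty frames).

13

2: fault, frames [2]
0: fault, frames [2, 0]
5: fault, frames [2, 0, 5]
9: fault, frames [2, 0, 5, 9]
0: hit
7: fault, evict 2, frames [5, 9, 0, 7]
0: hit
2: fault, evict 5, frames [9, 7, 0, 2]
3: fault, evict 9, frames [7, 0, 2, 3]
8: fault, evict 7, frames [0, 2, 3, 8]
5: fault, evict 0, frames [2, 3, 8, 5]
0: fault, evict 2, frames [3, 8, 5, 0]
5: hit
0: hit
3: hit
7: fault, evict 8, frames [5, 0, 3, 7]
3: hit
7: hit
0: hit
3: hit
8: fault, evict 5, frames [7, 0, 3, 8]
2: fault, evict 7, frames [0, 3, 8, 2]
Page faults: 13.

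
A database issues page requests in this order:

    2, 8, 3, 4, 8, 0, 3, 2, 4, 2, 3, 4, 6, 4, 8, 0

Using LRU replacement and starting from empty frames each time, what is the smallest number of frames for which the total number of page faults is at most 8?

f=1: 16 faults
f=2: 14 faults
f=3: 11 faults
f=4: 10 faults
f=5: 8 faults
f=6: 6 faults
Smallest f with faults ≤ 8 is 5.

5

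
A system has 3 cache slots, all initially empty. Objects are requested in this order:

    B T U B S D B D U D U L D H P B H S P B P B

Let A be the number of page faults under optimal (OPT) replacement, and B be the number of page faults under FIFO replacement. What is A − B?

-4

Under OPT: F F F . F F . . . . . F . F F . . F . . . . → 9 faults.
Under FIFO: F F F . F F F . F . . F F F F F . F . . . . → 13 faults.
A − B = 9 − 13 = -4.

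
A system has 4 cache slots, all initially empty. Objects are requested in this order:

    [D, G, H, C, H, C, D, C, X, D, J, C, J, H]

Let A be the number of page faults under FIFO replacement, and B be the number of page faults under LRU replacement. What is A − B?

Under FIFO: F F F F . . . . F F F . . F → 8 faults.
Under LRU: F F F F . . . . F . F . . F → 7 faults.
A − B = 8 − 7 = 1.

1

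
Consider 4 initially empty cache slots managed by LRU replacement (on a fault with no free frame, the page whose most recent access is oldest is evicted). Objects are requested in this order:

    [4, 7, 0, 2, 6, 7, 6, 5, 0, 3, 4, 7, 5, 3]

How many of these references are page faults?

4 → fault, frames (4)
7 → fault, frames (4 7)
0 → fault, frames (4 7 0)
2 → fault, frames (4 7 0 2)
6 → fault, evict 4, frames (7 0 2 6)
7 → hit
6 → hit
5 → fault, evict 0, frames (2 7 6 5)
0 → fault, evict 2, frames (7 6 5 0)
3 → fault, evict 7, frames (6 5 0 3)
4 → fault, evict 6, frames (5 0 3 4)
7 → fault, evict 5, frames (0 3 4 7)
5 → fault, evict 0, frames (3 4 7 5)
3 → hit
Page faults: 11.

11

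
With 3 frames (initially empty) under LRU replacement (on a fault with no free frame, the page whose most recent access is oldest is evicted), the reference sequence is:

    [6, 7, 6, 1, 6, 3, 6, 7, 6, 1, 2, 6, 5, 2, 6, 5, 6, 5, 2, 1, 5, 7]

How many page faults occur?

6: miss, frames (6)
7: miss, frames (6 7)
6: hit
1: miss, frames (7 6 1)
6: hit
3: miss, evict 7, frames (1 6 3)
6: hit
7: miss, evict 1, frames (3 6 7)
6: hit
1: miss, evict 3, frames (7 6 1)
2: miss, evict 7, frames (6 1 2)
6: hit
5: miss, evict 1, frames (2 6 5)
2: hit
6: hit
5: hit
6: hit
5: hit
2: hit
1: miss, evict 6, frames (5 2 1)
5: hit
7: miss, evict 2, frames (1 5 7)
Page faults: 10.

10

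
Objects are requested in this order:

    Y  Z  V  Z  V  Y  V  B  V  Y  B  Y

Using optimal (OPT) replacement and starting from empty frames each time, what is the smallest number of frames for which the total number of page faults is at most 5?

3

f=1: 12 faults
f=2: 6 faults
f=3: 4 faults
f=4: 4 faults
Smallest f with faults ≤ 5 is 3.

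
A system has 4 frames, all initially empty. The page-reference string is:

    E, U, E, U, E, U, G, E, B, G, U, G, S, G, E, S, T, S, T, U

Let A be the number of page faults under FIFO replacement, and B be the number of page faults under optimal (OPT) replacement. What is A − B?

Under FIFO: F F . . . . F . F . . . F . F . F . . F → 8 faults.
Under OPT: F F . . . . F . F . . . F . . . F . . . → 6 faults.
A − B = 8 − 6 = 2.

2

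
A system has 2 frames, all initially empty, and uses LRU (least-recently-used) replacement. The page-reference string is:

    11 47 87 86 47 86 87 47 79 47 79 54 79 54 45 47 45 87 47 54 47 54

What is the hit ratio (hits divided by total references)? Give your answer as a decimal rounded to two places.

11 -> fault, frames {11}
47 -> fault, frames {11,47}
87 -> fault, evict 11, frames {47,87}
86 -> fault, evict 47, frames {87,86}
47 -> fault, evict 87, frames {86,47}
86 -> hit
87 -> fault, evict 47, frames {86,87}
47 -> fault, evict 86, frames {87,47}
79 -> fault, evict 87, frames {47,79}
47 -> hit
79 -> hit
54 -> fault, evict 47, frames {79,54}
79 -> hit
54 -> hit
45 -> fault, evict 79, frames {54,45}
47 -> fault, evict 54, frames {45,47}
45 -> hit
87 -> fault, evict 47, frames {45,87}
47 -> fault, evict 45, frames {87,47}
54 -> fault, evict 87, frames {47,54}
47 -> hit
54 -> hit
Hits: 8 of 22 references → 8/22 = 0.3636.

0.36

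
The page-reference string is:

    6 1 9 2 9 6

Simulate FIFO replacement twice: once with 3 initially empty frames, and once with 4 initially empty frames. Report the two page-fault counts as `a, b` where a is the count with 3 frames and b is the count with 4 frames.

5, 4

3 frames: F F F F . F → 5 faults.
4 frames: F F F F . . → 4 faults.
4 < 5: adding a frame reduced faults, as is typical.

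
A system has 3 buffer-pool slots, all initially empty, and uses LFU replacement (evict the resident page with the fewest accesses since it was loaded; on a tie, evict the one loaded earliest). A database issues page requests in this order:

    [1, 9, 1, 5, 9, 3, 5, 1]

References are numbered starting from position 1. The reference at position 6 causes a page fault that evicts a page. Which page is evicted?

pos 1: 1 → fault, frames {1}
pos 2: 9 → fault, frames {1,9}
pos 3: 1 → hit
pos 4: 5 → fault, frames {1,9,5}
pos 5: 9 → hit
pos 6: 3 → fault, evict 5, frames {1,9,3}
At position 6, page 5 is evicted.

5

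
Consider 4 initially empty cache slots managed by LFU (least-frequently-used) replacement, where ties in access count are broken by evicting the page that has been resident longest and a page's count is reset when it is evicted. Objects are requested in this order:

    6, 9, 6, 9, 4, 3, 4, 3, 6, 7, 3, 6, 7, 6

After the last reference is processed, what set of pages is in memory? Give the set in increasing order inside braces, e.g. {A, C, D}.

6: fault, frames {6}
9: fault, frames {6,9}
6: hit
9: hit
4: fault, frames {6,9,4}
3: fault, frames {6,9,4,3}
4: hit
3: hit
6: hit
7: fault, evict 9, frames {6,4,3,7}
3: hit
6: hit
7: hit
6: hit

{3, 4, 6, 7}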